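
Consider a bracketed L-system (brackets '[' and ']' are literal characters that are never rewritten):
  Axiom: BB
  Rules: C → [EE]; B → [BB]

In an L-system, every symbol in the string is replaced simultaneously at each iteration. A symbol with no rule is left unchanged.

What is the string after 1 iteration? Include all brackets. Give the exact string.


Step 0: BB
Step 1: [BB][BB]

Answer: [BB][BB]


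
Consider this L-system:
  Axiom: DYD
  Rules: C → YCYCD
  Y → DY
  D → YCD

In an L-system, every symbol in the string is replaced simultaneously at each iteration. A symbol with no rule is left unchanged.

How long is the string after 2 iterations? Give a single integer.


Step 0: length = 3
Step 1: length = 8
Step 2: length = 25

Answer: 25


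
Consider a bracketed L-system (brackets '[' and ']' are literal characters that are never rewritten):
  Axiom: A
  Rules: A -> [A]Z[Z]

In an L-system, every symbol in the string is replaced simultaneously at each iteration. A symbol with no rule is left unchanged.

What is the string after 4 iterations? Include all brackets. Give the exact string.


Step 0: A
Step 1: [A]Z[Z]
Step 2: [[A]Z[Z]]Z[Z]
Step 3: [[[A]Z[Z]]Z[Z]]Z[Z]
Step 4: [[[[A]Z[Z]]Z[Z]]Z[Z]]Z[Z]

Answer: [[[[A]Z[Z]]Z[Z]]Z[Z]]Z[Z]


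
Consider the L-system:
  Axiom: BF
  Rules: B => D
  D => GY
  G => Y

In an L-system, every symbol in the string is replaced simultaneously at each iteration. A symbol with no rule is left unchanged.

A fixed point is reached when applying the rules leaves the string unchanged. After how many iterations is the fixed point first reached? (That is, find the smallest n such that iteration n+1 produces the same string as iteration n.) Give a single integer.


Step 0: BF
Step 1: DF
Step 2: GYF
Step 3: YYF
Step 4: YYF  (unchanged — fixed point at step 3)

Answer: 3


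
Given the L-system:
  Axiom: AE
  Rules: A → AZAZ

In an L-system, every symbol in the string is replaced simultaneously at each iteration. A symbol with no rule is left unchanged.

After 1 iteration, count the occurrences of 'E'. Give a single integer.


Step 0: AE  (1 'E')
Step 1: AZAZE  (1 'E')

Answer: 1


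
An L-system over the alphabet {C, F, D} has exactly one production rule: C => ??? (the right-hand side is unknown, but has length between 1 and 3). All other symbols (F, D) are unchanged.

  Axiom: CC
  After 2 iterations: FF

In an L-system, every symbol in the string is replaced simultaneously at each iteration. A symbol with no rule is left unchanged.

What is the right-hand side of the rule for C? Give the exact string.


Answer: F

Derivation:
Trying C => F:
  Step 0: CC
  Step 1: FF
  Step 2: FF
Matches the given result.


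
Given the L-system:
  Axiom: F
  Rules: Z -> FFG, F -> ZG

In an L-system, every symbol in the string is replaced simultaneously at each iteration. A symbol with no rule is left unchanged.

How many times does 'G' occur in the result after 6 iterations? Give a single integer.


Answer: 14

Derivation:
Step 0: F  (0 'G')
Step 1: ZG  (1 'G')
Step 2: FFGG  (2 'G')
Step 3: ZGZGGG  (4 'G')
Step 4: FFGGFFGGGG  (6 'G')
Step 5: ZGZGGGZGZGGGGG  (10 'G')
Step 6: FFGGFFGGGGFFGGFFGGGGGG  (14 'G')


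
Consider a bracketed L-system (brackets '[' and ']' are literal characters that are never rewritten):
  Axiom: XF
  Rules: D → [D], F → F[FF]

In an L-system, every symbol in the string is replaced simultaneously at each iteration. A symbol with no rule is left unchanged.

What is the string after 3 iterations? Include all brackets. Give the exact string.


Answer: XF[FF][F[FF]F[FF]][F[FF][F[FF]F[FF]]F[FF][F[FF]F[FF]]]

Derivation:
Step 0: XF
Step 1: XF[FF]
Step 2: XF[FF][F[FF]F[FF]]
Step 3: XF[FF][F[FF]F[FF]][F[FF][F[FF]F[FF]]F[FF][F[FF]F[FF]]]


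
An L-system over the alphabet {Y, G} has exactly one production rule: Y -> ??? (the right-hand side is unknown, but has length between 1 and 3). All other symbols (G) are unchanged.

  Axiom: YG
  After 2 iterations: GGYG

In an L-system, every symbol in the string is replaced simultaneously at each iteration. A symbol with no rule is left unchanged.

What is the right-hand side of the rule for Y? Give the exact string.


Answer: GY

Derivation:
Trying Y -> GY:
  Step 0: YG
  Step 1: GYG
  Step 2: GGYG
Matches the given result.


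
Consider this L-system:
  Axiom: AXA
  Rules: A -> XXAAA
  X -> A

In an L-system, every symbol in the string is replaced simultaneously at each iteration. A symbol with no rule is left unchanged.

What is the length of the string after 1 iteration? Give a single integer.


Step 0: length = 3
Step 1: length = 11

Answer: 11


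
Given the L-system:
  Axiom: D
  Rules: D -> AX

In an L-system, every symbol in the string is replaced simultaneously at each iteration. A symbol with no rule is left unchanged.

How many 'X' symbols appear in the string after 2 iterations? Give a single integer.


Step 0: D  (0 'X')
Step 1: AX  (1 'X')
Step 2: AX  (1 'X')

Answer: 1


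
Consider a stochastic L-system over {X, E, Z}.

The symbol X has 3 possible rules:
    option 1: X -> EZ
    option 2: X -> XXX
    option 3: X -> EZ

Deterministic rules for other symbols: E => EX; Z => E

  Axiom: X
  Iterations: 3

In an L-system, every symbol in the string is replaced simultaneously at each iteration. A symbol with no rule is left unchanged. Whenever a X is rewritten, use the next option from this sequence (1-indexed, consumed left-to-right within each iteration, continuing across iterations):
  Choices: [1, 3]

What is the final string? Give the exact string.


Answer: EXEZEX

Derivation:
Step 0: X
Step 1: EZ  (used choices [1])
Step 2: EXE  (used choices [])
Step 3: EXEZEX  (used choices [3])


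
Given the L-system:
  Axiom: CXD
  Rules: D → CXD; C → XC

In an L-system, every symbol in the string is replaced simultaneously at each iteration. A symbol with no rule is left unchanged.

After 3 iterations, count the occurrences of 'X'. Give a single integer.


Step 0: CXD  (1 'X')
Step 1: XCXCXD  (3 'X')
Step 2: XXCXXCXCXD  (6 'X')
Step 3: XXXCXXXCXXCXCXD  (10 'X')

Answer: 10


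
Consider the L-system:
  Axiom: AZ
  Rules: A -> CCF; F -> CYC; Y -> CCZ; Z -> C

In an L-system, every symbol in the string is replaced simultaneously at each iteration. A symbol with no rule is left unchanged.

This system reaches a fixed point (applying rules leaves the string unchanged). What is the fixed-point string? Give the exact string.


Step 0: AZ
Step 1: CCFC
Step 2: CCCYCC
Step 3: CCCCCZCC
Step 4: CCCCCCCC
Step 5: CCCCCCCC  (unchanged — fixed point at step 4)

Answer: CCCCCCCC


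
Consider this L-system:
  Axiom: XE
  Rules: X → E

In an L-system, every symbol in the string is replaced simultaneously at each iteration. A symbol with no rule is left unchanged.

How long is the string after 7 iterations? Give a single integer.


Answer: 2

Derivation:
Step 0: length = 2
Step 1: length = 2
Step 2: length = 2
Step 3: length = 2
Step 4: length = 2
Step 5: length = 2
Step 6: length = 2
Step 7: length = 2


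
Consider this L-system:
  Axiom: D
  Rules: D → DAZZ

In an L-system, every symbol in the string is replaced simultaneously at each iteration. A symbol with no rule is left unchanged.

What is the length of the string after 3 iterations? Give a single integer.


Answer: 10

Derivation:
Step 0: length = 1
Step 1: length = 4
Step 2: length = 7
Step 3: length = 10


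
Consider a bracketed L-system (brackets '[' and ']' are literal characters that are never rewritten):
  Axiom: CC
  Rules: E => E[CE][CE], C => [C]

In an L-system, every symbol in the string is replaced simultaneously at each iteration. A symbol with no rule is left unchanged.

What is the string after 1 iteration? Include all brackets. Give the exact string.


Step 0: CC
Step 1: [C][C]

Answer: [C][C]


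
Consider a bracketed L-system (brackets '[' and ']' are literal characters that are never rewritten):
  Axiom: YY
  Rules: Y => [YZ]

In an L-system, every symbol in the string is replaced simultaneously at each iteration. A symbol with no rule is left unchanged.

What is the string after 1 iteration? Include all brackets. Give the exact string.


Answer: [YZ][YZ]

Derivation:
Step 0: YY
Step 1: [YZ][YZ]


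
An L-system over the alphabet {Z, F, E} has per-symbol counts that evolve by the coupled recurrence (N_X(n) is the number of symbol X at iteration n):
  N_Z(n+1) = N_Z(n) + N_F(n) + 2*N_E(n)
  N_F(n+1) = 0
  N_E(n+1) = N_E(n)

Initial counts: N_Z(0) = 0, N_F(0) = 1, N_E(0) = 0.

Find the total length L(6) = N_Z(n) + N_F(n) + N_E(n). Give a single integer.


Step 0: N_Z=0, N_F=1, N_E=0, L=1
Step 1: N_Z=1, N_F=0, N_E=0, L=1
Step 2: N_Z=1, N_F=0, N_E=0, L=1
Step 3: N_Z=1, N_F=0, N_E=0, L=1
Step 4: N_Z=1, N_F=0, N_E=0, L=1
Step 5: N_Z=1, N_F=0, N_E=0, L=1
Step 6: N_Z=1, N_F=0, N_E=0, L=1

Answer: 1


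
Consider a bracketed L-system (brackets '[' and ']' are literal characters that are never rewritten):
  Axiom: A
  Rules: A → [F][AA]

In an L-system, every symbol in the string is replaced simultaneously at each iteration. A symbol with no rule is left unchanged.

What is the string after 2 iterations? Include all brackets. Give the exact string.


Step 0: A
Step 1: [F][AA]
Step 2: [F][[F][AA][F][AA]]

Answer: [F][[F][AA][F][AA]]


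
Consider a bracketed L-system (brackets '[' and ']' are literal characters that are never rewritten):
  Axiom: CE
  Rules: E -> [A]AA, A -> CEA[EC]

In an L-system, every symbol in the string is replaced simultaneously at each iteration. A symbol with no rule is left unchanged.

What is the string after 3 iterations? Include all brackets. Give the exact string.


Step 0: CE
Step 1: C[A]AA
Step 2: C[CEA[EC]]CEA[EC]CEA[EC]
Step 3: C[C[A]AACEA[EC][[A]AAC]]C[A]AACEA[EC][[A]AAC]C[A]AACEA[EC][[A]AAC]

Answer: C[C[A]AACEA[EC][[A]AAC]]C[A]AACEA[EC][[A]AAC]C[A]AACEA[EC][[A]AAC]


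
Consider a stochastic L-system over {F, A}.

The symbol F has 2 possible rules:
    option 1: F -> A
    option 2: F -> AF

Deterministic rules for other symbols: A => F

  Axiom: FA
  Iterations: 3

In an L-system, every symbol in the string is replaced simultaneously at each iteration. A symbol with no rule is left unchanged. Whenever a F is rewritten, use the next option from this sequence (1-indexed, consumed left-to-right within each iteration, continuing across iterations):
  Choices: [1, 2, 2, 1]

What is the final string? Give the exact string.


Answer: AFFA

Derivation:
Step 0: FA
Step 1: AF  (used choices [1])
Step 2: FAF  (used choices [2])
Step 3: AFFA  (used choices [2, 1])


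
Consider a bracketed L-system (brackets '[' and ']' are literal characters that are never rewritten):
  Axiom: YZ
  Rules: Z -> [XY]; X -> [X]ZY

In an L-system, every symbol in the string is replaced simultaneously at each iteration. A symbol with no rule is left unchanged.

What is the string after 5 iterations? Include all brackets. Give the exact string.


Step 0: YZ
Step 1: Y[XY]
Step 2: Y[[X]ZYY]
Step 3: Y[[[X]ZY][XY]YY]
Step 4: Y[[[[X]ZY][XY]Y][[X]ZYY]YY]
Step 5: Y[[[[[X]ZY][XY]Y][[X]ZYY]Y][[[X]ZY][XY]YY]YY]

Answer: Y[[[[[X]ZY][XY]Y][[X]ZYY]Y][[[X]ZY][XY]YY]YY]


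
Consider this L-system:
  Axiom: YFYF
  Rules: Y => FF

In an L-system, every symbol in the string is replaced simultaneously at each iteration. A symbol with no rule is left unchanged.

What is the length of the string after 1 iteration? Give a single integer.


Answer: 6

Derivation:
Step 0: length = 4
Step 1: length = 6


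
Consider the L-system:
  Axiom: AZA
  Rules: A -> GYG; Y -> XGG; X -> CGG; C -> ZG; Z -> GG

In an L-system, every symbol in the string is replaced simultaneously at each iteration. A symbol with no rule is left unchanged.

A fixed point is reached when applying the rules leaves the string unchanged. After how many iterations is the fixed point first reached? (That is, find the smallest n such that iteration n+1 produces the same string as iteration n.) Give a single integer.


Answer: 5

Derivation:
Step 0: AZA
Step 1: GYGGGGYG
Step 2: GXGGGGGGXGGG
Step 3: GCGGGGGGGGCGGGGG
Step 4: GZGGGGGGGGGZGGGGGG
Step 5: GGGGGGGGGGGGGGGGGGGG
Step 6: GGGGGGGGGGGGGGGGGGGG  (unchanged — fixed point at step 5)


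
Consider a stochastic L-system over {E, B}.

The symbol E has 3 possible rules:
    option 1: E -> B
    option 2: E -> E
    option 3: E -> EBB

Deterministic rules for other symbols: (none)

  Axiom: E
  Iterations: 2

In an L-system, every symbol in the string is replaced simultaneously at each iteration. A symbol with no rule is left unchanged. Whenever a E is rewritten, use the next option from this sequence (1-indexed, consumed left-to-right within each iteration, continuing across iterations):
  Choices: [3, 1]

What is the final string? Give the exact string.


Answer: BBB

Derivation:
Step 0: E
Step 1: EBB  (used choices [3])
Step 2: BBB  (used choices [1])


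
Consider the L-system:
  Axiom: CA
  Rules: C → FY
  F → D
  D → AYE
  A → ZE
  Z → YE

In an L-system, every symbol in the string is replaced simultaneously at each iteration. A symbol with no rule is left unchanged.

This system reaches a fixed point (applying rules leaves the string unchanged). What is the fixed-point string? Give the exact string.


Answer: YEEYEYYEE

Derivation:
Step 0: CA
Step 1: FYZE
Step 2: DYYEE
Step 3: AYEYYEE
Step 4: ZEYEYYEE
Step 5: YEEYEYYEE
Step 6: YEEYEYYEE  (unchanged — fixed point at step 5)


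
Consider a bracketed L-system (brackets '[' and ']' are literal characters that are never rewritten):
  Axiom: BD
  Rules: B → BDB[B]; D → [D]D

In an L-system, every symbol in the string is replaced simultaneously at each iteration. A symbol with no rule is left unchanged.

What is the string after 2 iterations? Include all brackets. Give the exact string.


Answer: BDB[B][D]DBDB[B][BDB[B]][[D]D][D]D

Derivation:
Step 0: BD
Step 1: BDB[B][D]D
Step 2: BDB[B][D]DBDB[B][BDB[B]][[D]D][D]D


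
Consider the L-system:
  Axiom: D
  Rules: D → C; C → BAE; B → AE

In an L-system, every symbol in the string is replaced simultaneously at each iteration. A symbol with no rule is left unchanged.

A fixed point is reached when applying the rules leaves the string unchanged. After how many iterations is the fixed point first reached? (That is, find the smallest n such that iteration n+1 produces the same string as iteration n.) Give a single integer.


Step 0: D
Step 1: C
Step 2: BAE
Step 3: AEAE
Step 4: AEAE  (unchanged — fixed point at step 3)

Answer: 3


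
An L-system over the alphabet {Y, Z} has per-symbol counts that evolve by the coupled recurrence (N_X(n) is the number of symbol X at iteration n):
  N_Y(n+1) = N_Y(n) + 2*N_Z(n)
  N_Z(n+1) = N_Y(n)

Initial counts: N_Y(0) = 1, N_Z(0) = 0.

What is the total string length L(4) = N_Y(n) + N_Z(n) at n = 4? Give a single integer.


Answer: 16

Derivation:
Step 0: N_Y=1, N_Z=0, L=1
Step 1: N_Y=1, N_Z=1, L=2
Step 2: N_Y=3, N_Z=1, L=4
Step 3: N_Y=5, N_Z=3, L=8
Step 4: N_Y=11, N_Z=5, L=16


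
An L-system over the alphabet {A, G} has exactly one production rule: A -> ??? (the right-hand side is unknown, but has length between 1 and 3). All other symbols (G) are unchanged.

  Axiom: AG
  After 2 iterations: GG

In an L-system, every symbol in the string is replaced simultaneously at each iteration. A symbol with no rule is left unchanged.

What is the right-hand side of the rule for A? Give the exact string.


Trying A -> G:
  Step 0: AG
  Step 1: GG
  Step 2: GG
Matches the given result.

Answer: G


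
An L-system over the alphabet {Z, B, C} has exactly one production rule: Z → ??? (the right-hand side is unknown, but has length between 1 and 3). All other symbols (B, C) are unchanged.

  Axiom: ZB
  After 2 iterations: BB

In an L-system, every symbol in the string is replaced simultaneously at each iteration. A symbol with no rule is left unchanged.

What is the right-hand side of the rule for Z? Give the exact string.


Trying Z → B:
  Step 0: ZB
  Step 1: BB
  Step 2: BB
Matches the given result.

Answer: B


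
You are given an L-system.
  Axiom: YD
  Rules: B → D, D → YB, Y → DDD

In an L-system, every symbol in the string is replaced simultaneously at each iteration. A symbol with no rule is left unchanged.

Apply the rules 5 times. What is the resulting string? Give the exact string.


Answer: DDDDDDDDDDDDDDDDDDDDDDDDDDDDDDDDDDDDDDDDDDDDDDDDYBYBYBYBYBYBYBYBYBYBYBYBYBYBYBYB

Derivation:
Step 0: YD
Step 1: DDDYB
Step 2: YBYBYBDDDD
Step 3: DDDDDDDDDDDDYBYBYBYB
Step 4: YBYBYBYBYBYBYBYBYBYBYBYBDDDDDDDDDDDDDDDD
Step 5: DDDDDDDDDDDDDDDDDDDDDDDDDDDDDDDDDDDDDDDDDDDDDDDDYBYBYBYBYBYBYBYBYBYBYBYBYBYBYBYB


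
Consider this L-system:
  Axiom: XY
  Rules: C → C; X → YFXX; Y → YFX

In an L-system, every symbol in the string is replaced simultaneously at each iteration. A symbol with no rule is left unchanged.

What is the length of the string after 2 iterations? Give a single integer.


Answer: 20

Derivation:
Step 0: length = 2
Step 1: length = 7
Step 2: length = 20


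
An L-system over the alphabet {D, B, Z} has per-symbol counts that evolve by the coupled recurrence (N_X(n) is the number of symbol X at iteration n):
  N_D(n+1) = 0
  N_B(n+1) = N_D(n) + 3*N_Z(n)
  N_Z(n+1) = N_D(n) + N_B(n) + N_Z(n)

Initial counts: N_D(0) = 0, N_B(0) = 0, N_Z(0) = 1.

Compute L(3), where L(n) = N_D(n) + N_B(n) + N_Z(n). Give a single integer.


Answer: 19

Derivation:
Step 0: N_D=0, N_B=0, N_Z=1, L=1
Step 1: N_D=0, N_B=3, N_Z=1, L=4
Step 2: N_D=0, N_B=3, N_Z=4, L=7
Step 3: N_D=0, N_B=12, N_Z=7, L=19


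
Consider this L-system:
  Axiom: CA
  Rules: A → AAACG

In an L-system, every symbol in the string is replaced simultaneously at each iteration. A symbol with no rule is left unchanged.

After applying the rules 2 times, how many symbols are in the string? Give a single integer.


Answer: 18

Derivation:
Step 0: length = 2
Step 1: length = 6
Step 2: length = 18


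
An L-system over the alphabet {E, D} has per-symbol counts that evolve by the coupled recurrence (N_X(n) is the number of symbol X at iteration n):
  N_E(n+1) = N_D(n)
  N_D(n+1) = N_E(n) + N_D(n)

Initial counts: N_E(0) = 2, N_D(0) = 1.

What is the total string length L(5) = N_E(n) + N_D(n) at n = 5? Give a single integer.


Answer: 29

Derivation:
Step 0: N_E=2, N_D=1, L=3
Step 1: N_E=1, N_D=3, L=4
Step 2: N_E=3, N_D=4, L=7
Step 3: N_E=4, N_D=7, L=11
Step 4: N_E=7, N_D=11, L=18
Step 5: N_E=11, N_D=18, L=29


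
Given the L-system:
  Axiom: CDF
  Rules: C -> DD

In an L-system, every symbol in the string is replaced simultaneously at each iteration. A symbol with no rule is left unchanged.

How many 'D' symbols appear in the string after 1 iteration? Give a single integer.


Answer: 3

Derivation:
Step 0: CDF  (1 'D')
Step 1: DDDF  (3 'D')


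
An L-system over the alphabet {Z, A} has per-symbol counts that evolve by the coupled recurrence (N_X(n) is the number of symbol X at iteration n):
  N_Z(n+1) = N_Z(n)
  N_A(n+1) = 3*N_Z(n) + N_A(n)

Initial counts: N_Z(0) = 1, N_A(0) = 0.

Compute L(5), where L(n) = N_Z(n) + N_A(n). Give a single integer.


Answer: 16

Derivation:
Step 0: N_Z=1, N_A=0, L=1
Step 1: N_Z=1, N_A=3, L=4
Step 2: N_Z=1, N_A=6, L=7
Step 3: N_Z=1, N_A=9, L=10
Step 4: N_Z=1, N_A=12, L=13
Step 5: N_Z=1, N_A=15, L=16


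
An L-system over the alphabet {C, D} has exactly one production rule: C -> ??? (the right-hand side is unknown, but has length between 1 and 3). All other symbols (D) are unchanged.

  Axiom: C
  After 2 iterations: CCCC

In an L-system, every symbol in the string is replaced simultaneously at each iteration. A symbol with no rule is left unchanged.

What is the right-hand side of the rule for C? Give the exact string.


Trying C -> CC:
  Step 0: C
  Step 1: CC
  Step 2: CCCC
Matches the given result.

Answer: CC


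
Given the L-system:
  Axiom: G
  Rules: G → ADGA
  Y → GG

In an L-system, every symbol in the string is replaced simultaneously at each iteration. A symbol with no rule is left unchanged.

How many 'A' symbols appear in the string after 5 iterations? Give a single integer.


Answer: 10

Derivation:
Step 0: G  (0 'A')
Step 1: ADGA  (2 'A')
Step 2: ADADGAA  (4 'A')
Step 3: ADADADGAAA  (6 'A')
Step 4: ADADADADGAAAA  (8 'A')
Step 5: ADADADADADGAAAAA  (10 'A')


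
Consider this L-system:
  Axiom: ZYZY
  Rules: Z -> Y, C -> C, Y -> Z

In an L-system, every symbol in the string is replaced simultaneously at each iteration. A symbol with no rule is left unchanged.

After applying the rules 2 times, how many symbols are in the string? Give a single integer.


Step 0: length = 4
Step 1: length = 4
Step 2: length = 4

Answer: 4


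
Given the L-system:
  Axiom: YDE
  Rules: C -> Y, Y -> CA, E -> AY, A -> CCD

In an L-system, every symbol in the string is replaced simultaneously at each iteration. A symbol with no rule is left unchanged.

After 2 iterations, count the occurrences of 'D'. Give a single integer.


Step 0: YDE  (1 'D')
Step 1: CADAY  (1 'D')
Step 2: YCCDDCCDCA  (3 'D')

Answer: 3


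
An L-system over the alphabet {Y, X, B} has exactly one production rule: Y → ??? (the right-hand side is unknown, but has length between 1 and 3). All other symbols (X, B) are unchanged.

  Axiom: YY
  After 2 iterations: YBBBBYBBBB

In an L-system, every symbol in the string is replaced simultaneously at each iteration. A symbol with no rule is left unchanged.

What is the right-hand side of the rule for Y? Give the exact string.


Answer: YBB

Derivation:
Trying Y → YBB:
  Step 0: YY
  Step 1: YBBYBB
  Step 2: YBBBBYBBBB
Matches the given result.


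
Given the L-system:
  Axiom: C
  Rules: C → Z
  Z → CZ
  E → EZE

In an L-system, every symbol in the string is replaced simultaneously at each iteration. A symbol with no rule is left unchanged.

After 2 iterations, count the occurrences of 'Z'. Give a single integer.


Answer: 1

Derivation:
Step 0: C  (0 'Z')
Step 1: Z  (1 'Z')
Step 2: CZ  (1 'Z')


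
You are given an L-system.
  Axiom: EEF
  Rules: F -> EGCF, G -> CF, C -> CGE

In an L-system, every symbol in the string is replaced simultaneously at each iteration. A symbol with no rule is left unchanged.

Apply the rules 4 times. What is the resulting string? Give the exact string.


Answer: EEECGECFEECFCGEEGCFCGECFECGEEGCFEECGEEGCFCGECFEECFCGEEGCF

Derivation:
Step 0: EEF
Step 1: EEEGCF
Step 2: EEECFCGEEGCF
Step 3: EEECGEEGCFCGECFEECFCGEEGCF
Step 4: EEECGECFEECFCGEEGCFCGECFECGEEGCFEECGEEGCFCGECFEECFCGEEGCF


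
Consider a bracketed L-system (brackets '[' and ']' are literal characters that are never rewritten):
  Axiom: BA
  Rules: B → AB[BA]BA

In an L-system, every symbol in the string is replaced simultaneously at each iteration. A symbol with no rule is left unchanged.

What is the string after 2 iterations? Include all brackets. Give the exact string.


Answer: AAB[BA]BA[AB[BA]BAA]AB[BA]BAAA

Derivation:
Step 0: BA
Step 1: AB[BA]BAA
Step 2: AAB[BA]BA[AB[BA]BAA]AB[BA]BAAA


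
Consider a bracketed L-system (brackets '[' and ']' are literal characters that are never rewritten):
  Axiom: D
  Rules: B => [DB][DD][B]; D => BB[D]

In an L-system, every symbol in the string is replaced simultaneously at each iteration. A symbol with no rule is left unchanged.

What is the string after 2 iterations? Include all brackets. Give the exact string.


Answer: [DB][DD][B][DB][DD][B][BB[D]]

Derivation:
Step 0: D
Step 1: BB[D]
Step 2: [DB][DD][B][DB][DD][B][BB[D]]


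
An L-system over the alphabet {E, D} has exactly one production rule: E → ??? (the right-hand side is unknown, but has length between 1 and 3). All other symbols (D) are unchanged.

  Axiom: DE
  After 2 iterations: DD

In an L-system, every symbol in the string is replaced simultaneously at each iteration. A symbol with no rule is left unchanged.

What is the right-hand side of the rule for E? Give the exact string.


Trying E → D:
  Step 0: DE
  Step 1: DD
  Step 2: DD
Matches the given result.

Answer: D


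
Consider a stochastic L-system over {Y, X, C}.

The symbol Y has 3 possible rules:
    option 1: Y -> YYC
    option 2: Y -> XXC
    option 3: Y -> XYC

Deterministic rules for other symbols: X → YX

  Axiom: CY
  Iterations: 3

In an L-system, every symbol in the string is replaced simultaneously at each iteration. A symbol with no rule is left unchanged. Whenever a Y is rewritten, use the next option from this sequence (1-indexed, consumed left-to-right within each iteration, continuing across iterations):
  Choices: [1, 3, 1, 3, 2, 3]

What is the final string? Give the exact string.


Step 0: CY
Step 1: CYYC  (used choices [1])
Step 2: CXYCYYCC  (used choices [3, 1])
Step 3: CYXXYCCXXCXYCCC  (used choices [3, 2, 3])

Answer: CYXXYCCXXCXYCCC


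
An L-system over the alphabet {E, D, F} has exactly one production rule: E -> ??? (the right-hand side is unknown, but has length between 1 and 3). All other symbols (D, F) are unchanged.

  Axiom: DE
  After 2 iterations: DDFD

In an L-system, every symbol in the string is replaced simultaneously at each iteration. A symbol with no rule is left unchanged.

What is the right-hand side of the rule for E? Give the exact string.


Trying E -> DFD:
  Step 0: DE
  Step 1: DDFD
  Step 2: DDFD
Matches the given result.

Answer: DFD


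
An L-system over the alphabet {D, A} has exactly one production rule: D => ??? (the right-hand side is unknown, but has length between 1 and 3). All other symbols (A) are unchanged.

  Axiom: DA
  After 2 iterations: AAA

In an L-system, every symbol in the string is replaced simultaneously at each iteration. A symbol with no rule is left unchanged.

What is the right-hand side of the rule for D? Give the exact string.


Trying D => AA:
  Step 0: DA
  Step 1: AAA
  Step 2: AAA
Matches the given result.

Answer: AA


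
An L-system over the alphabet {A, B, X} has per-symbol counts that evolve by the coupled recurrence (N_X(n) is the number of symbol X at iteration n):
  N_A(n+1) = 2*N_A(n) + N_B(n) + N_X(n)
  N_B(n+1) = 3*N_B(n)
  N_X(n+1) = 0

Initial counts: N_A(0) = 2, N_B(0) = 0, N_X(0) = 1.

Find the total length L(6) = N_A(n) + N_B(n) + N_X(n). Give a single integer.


Answer: 160

Derivation:
Step 0: N_A=2, N_B=0, N_X=1, L=3
Step 1: N_A=5, N_B=0, N_X=0, L=5
Step 2: N_A=10, N_B=0, N_X=0, L=10
Step 3: N_A=20, N_B=0, N_X=0, L=20
Step 4: N_A=40, N_B=0, N_X=0, L=40
Step 5: N_A=80, N_B=0, N_X=0, L=80
Step 6: N_A=160, N_B=0, N_X=0, L=160


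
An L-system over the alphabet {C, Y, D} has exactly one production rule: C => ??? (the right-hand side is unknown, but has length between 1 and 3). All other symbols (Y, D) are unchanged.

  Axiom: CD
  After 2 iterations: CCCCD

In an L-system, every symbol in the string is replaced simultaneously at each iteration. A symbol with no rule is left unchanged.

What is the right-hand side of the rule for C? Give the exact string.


Answer: CC

Derivation:
Trying C => CC:
  Step 0: CD
  Step 1: CCD
  Step 2: CCCCD
Matches the given result.


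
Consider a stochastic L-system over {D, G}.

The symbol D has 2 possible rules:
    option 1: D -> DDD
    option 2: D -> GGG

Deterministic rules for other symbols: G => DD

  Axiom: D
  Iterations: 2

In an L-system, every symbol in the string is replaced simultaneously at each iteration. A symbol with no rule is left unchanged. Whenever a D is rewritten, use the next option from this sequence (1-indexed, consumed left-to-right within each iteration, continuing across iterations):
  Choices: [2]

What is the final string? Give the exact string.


Answer: DDDDDD

Derivation:
Step 0: D
Step 1: GGG  (used choices [2])
Step 2: DDDDDD  (used choices [])


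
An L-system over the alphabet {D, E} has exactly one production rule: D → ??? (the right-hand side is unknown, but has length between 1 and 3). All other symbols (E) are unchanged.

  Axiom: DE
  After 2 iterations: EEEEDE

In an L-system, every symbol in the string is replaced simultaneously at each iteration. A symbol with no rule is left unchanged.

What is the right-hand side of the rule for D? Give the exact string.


Answer: EED

Derivation:
Trying D → EED:
  Step 0: DE
  Step 1: EEDE
  Step 2: EEEEDE
Matches the given result.


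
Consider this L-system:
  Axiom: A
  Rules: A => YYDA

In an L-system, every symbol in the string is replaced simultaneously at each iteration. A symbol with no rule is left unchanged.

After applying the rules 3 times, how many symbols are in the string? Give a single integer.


Step 0: length = 1
Step 1: length = 4
Step 2: length = 7
Step 3: length = 10

Answer: 10


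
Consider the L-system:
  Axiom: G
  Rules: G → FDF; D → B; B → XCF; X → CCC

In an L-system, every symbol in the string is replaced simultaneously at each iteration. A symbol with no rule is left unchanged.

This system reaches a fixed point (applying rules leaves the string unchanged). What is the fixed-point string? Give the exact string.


Step 0: G
Step 1: FDF
Step 2: FBF
Step 3: FXCFF
Step 4: FCCCCFF
Step 5: FCCCCFF  (unchanged — fixed point at step 4)

Answer: FCCCCFF


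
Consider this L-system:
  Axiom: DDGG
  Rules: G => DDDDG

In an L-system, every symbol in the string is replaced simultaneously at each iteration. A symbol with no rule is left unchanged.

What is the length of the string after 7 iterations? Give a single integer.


Step 0: length = 4
Step 1: length = 12
Step 2: length = 20
Step 3: length = 28
Step 4: length = 36
Step 5: length = 44
Step 6: length = 52
Step 7: length = 60

Answer: 60


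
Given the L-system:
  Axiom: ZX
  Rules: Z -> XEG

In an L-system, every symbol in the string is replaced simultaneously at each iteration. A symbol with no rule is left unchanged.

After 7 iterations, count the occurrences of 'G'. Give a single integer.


Step 0: ZX  (0 'G')
Step 1: XEGX  (1 'G')
Step 2: XEGX  (1 'G')
Step 3: XEGX  (1 'G')
Step 4: XEGX  (1 'G')
Step 5: XEGX  (1 'G')
Step 6: XEGX  (1 'G')
Step 7: XEGX  (1 'G')

Answer: 1


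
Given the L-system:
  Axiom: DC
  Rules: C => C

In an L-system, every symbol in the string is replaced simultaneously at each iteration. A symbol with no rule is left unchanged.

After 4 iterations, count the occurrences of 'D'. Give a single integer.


Step 0: DC  (1 'D')
Step 1: DC  (1 'D')
Step 2: DC  (1 'D')
Step 3: DC  (1 'D')
Step 4: DC  (1 'D')

Answer: 1


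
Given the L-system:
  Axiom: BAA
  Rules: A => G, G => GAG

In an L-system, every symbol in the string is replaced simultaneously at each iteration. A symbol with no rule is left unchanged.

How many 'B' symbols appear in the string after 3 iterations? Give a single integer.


Answer: 1

Derivation:
Step 0: BAA  (1 'B')
Step 1: BGG  (1 'B')
Step 2: BGAGGAG  (1 'B')
Step 3: BGAGGGAGGAGGGAG  (1 'B')


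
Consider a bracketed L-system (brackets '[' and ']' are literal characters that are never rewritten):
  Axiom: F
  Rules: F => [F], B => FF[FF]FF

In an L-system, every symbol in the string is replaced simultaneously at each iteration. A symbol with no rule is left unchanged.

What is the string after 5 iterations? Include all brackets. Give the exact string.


Step 0: F
Step 1: [F]
Step 2: [[F]]
Step 3: [[[F]]]
Step 4: [[[[F]]]]
Step 5: [[[[[F]]]]]

Answer: [[[[[F]]]]]


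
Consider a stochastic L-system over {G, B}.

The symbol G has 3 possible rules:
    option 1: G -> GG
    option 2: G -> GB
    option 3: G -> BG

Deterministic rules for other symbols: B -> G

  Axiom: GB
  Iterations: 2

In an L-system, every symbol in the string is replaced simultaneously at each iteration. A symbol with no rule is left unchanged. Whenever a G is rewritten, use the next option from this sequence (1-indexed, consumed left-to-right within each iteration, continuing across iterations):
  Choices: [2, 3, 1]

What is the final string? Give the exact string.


Answer: BGGGG

Derivation:
Step 0: GB
Step 1: GBG  (used choices [2])
Step 2: BGGGG  (used choices [3, 1])


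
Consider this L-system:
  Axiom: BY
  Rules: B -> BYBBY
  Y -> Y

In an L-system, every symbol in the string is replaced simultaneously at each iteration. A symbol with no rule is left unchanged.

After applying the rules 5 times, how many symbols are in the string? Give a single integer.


Step 0: length = 2
Step 1: length = 6
Step 2: length = 18
Step 3: length = 54
Step 4: length = 162
Step 5: length = 486

Answer: 486


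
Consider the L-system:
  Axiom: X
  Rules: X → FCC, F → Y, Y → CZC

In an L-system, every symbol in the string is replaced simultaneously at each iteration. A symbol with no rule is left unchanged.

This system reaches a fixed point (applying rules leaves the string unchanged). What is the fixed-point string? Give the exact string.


Step 0: X
Step 1: FCC
Step 2: YCC
Step 3: CZCCC
Step 4: CZCCC  (unchanged — fixed point at step 3)

Answer: CZCCC


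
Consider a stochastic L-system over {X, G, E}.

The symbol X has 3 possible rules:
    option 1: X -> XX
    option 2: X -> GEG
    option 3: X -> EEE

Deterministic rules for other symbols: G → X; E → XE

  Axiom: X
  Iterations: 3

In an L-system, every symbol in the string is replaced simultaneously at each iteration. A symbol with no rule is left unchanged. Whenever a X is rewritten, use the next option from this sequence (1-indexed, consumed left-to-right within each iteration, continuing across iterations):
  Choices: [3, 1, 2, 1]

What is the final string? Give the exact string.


Step 0: X
Step 1: EEE  (used choices [3])
Step 2: XEXEXE  (used choices [])
Step 3: XXXEGEGXEXXXE  (used choices [1, 2, 1])

Answer: XXXEGEGXEXXXE


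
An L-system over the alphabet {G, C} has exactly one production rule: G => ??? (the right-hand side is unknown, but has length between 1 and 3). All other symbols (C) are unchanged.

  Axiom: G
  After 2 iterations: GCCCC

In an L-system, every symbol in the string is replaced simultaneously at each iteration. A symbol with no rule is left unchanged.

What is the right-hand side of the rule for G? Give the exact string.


Answer: GCC

Derivation:
Trying G => GCC:
  Step 0: G
  Step 1: GCC
  Step 2: GCCCC
Matches the given result.


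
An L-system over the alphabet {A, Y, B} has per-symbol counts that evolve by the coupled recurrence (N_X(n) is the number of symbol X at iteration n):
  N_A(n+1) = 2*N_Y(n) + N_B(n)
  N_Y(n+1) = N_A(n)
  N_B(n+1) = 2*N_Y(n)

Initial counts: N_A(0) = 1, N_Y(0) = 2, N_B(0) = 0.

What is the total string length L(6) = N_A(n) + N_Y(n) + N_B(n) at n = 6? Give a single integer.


Answer: 132

Derivation:
Step 0: N_A=1, N_Y=2, N_B=0, L=3
Step 1: N_A=4, N_Y=1, N_B=4, L=9
Step 2: N_A=6, N_Y=4, N_B=2, L=12
Step 3: N_A=10, N_Y=6, N_B=8, L=24
Step 4: N_A=20, N_Y=10, N_B=12, L=42
Step 5: N_A=32, N_Y=20, N_B=20, L=72
Step 6: N_A=60, N_Y=32, N_B=40, L=132


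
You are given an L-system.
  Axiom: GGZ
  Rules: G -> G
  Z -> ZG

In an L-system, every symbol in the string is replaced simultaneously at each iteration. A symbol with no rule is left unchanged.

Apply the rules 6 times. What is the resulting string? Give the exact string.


Answer: GGZGGGGGG

Derivation:
Step 0: GGZ
Step 1: GGZG
Step 2: GGZGG
Step 3: GGZGGG
Step 4: GGZGGGG
Step 5: GGZGGGGG
Step 6: GGZGGGGGG


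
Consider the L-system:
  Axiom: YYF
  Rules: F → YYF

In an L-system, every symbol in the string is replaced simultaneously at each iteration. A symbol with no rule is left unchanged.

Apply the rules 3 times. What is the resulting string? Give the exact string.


Step 0: YYF
Step 1: YYYYF
Step 2: YYYYYYF
Step 3: YYYYYYYYF

Answer: YYYYYYYYF


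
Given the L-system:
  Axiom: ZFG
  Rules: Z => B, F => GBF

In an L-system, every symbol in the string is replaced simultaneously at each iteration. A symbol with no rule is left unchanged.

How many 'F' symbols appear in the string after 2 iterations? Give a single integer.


Answer: 1

Derivation:
Step 0: ZFG  (1 'F')
Step 1: BGBFG  (1 'F')
Step 2: BGBGBFG  (1 'F')


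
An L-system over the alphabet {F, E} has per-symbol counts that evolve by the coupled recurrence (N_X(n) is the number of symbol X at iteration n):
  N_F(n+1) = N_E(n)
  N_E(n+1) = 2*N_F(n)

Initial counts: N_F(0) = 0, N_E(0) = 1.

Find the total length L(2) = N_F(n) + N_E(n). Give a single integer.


Answer: 2

Derivation:
Step 0: N_F=0, N_E=1, L=1
Step 1: N_F=1, N_E=0, L=1
Step 2: N_F=0, N_E=2, L=2


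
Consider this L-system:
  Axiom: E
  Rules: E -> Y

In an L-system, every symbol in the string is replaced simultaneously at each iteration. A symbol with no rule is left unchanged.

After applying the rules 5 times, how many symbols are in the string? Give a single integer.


Step 0: length = 1
Step 1: length = 1
Step 2: length = 1
Step 3: length = 1
Step 4: length = 1
Step 5: length = 1

Answer: 1


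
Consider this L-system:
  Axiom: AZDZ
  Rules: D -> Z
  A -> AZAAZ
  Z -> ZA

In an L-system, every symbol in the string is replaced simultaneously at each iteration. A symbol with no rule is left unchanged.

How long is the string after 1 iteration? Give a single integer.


Step 0: length = 4
Step 1: length = 10

Answer: 10


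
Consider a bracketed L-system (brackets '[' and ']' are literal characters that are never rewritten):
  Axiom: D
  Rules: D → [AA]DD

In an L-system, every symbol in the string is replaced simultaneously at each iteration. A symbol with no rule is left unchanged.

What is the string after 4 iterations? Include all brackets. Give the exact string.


Step 0: D
Step 1: [AA]DD
Step 2: [AA][AA]DD[AA]DD
Step 3: [AA][AA][AA]DD[AA]DD[AA][AA]DD[AA]DD
Step 4: [AA][AA][AA][AA]DD[AA]DD[AA][AA]DD[AA]DD[AA][AA][AA]DD[AA]DD[AA][AA]DD[AA]DD

Answer: [AA][AA][AA][AA]DD[AA]DD[AA][AA]DD[AA]DD[AA][AA][AA]DD[AA]DD[AA][AA]DD[AA]DD


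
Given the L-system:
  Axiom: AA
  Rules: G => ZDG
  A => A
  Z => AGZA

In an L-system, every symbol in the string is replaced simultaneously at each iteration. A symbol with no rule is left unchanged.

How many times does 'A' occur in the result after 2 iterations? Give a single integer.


Step 0: AA  (2 'A')
Step 1: AA  (2 'A')
Step 2: AA  (2 'A')

Answer: 2


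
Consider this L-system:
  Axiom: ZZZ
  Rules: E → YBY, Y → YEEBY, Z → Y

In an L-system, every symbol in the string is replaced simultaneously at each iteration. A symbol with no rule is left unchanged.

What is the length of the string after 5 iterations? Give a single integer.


Answer: 555

Derivation:
Step 0: length = 3
Step 1: length = 3
Step 2: length = 15
Step 3: length = 51
Step 4: length = 171
Step 5: length = 555


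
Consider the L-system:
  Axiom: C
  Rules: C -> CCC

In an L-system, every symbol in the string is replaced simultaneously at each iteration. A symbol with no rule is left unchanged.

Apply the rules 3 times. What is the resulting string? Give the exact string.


Answer: CCCCCCCCCCCCCCCCCCCCCCCCCCC

Derivation:
Step 0: C
Step 1: CCC
Step 2: CCCCCCCCC
Step 3: CCCCCCCCCCCCCCCCCCCCCCCCCCC


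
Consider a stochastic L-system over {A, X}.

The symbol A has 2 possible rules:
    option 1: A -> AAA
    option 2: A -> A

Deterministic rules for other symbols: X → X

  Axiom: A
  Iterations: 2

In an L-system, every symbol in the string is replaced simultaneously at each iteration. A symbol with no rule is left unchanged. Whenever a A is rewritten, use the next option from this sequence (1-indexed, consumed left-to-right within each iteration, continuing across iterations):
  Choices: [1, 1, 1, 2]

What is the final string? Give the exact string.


Step 0: A
Step 1: AAA  (used choices [1])
Step 2: AAAAAAA  (used choices [1, 1, 2])

Answer: AAAAAAA


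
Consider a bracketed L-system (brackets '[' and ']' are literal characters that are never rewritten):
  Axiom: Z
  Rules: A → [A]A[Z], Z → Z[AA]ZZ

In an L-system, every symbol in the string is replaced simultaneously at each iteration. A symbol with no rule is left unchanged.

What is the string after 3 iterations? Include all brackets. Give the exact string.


Step 0: Z
Step 1: Z[AA]ZZ
Step 2: Z[AA]ZZ[[A]A[Z][A]A[Z]]Z[AA]ZZZ[AA]ZZ
Step 3: Z[AA]ZZ[[A]A[Z][A]A[Z]]Z[AA]ZZZ[AA]ZZ[[[A]A[Z]][A]A[Z][Z[AA]ZZ][[A]A[Z]][A]A[Z][Z[AA]ZZ]]Z[AA]ZZ[[A]A[Z][A]A[Z]]Z[AA]ZZZ[AA]ZZZ[AA]ZZ[[A]A[Z][A]A[Z]]Z[AA]ZZZ[AA]ZZ

Answer: Z[AA]ZZ[[A]A[Z][A]A[Z]]Z[AA]ZZZ[AA]ZZ[[[A]A[Z]][A]A[Z][Z[AA]ZZ][[A]A[Z]][A]A[Z][Z[AA]ZZ]]Z[AA]ZZ[[A]A[Z][A]A[Z]]Z[AA]ZZZ[AA]ZZZ[AA]ZZ[[A]A[Z][A]A[Z]]Z[AA]ZZZ[AA]ZZ
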